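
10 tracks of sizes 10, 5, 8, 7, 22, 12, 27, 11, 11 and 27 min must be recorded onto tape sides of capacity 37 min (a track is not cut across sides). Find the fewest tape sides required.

4

Total = 27 + 27 + 22 + 12 + 11 + 11 + 10 + 8 + 7 + 5 = 140 min.
Lower bound: ⌈140/37⌉ = 4 tape sides.
A packing using 4 tape sides:
  side 1: 27 + 10 = 37
  side 2: 27 + 8 = 35
  side 3: 22 + 12 = 34
  side 4: 11 + 11 + 7 + 5 = 34
This matches the lower bound, so 4 is optimal.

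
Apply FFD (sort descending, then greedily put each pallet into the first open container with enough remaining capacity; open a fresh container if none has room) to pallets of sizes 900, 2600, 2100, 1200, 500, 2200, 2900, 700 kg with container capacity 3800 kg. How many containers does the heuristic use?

Sorted descending: 2900, 2600, 2200, 2100, 1200, 900, 700, 500.
  2900 → container 1 (new)  [load 2900/3800]
  2600 → container 2 (new)  [load 2600/3800]
  2200 → container 3 (new)  [load 2200/3800]
  2100 → container 4 (new)  [load 2100/3800]
  1200 → container 2  [load 3800/3800]
  900 → container 1  [load 3800/3800]
  700 → container 3  [load 2900/3800]
  500 → container 3  [load 3400/3800]
4 containers opened.

4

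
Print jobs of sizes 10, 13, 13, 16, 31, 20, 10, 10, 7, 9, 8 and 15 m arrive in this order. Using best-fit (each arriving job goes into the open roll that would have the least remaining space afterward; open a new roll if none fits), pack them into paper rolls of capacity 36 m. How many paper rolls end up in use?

5

  10 → roll 1 (new)  [load 10/36]
  13 → roll 1  [load 23/36]
  13 → roll 1  [load 36/36]
  16 → roll 2 (new)  [load 16/36]
  31 → roll 3 (new)  [load 31/36]
  20 → roll 2  [load 36/36]
  10 → roll 4 (new)  [load 10/36]
  10 → roll 4  [load 20/36]
  7 → roll 4  [load 27/36]
  9 → roll 4  [load 36/36]
  8 → roll 5 (new)  [load 8/36]
  15 → roll 5  [load 23/36]
5 paper rolls opened.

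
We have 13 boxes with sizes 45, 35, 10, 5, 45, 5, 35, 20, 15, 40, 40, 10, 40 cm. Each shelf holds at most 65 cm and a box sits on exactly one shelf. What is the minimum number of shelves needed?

7

Total = 45 + 45 + 40 + 40 + 40 + 35 + 35 + 20 + 15 + 10 + 10 + 5 + 5 = 345 cm.
Lower bound: ⌈345/65⌉ = 6 shelves.
Also, 7 boxes each exceed 65/2 cm, and no two of those can share a shelf, so at least 7 shelves are needed.
A packing using 7 shelves:
  shelf 1: 45 + 20 = 65
  shelf 2: 45 + 15 + 5 = 65
  shelf 3: 40 + 10 + 10 + 5 = 65
  shelf 4: 40 = 40
  shelf 5: 40 = 40
  shelf 6: 35 = 35
  shelf 7: 35 = 35
This matches the lower bound, so 7 is optimal.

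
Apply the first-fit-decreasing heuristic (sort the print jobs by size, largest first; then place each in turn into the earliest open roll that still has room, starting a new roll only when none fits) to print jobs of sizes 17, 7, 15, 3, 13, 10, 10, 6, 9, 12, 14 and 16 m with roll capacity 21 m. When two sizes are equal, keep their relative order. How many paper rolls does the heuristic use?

7

Sorted descending: 17, 16, 15, 14, 13, 12, 10, 10, 9, 7, 6, 3.
  17 → roll 1 (new)  [load 17/21]
  16 → roll 2 (new)  [load 16/21]
  15 → roll 3 (new)  [load 15/21]
  14 → roll 4 (new)  [load 14/21]
  13 → roll 5 (new)  [load 13/21]
  12 → roll 6 (new)  [load 12/21]
  10 → roll 7 (new)  [load 10/21]
  10 → roll 7  [load 20/21]
  9 → roll 6  [load 21/21]
  7 → roll 4  [load 21/21]
  6 → roll 3  [load 21/21]
  3 → roll 1  [load 20/21]
7 paper rolls opened.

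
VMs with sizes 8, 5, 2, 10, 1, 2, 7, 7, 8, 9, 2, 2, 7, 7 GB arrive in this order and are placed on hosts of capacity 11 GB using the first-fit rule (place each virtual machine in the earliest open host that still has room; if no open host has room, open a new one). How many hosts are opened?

  8 → host 1 (new)  [load 8/11]
  5 → host 2 (new)  [load 5/11]
  2 → host 1  [load 10/11]
  10 → host 3 (new)  [load 10/11]
  1 → host 1  [load 11/11]
  2 → host 2  [load 7/11]
  7 → host 4 (new)  [load 7/11]
  7 → host 5 (new)  [load 7/11]
  8 → host 6 (new)  [load 8/11]
  9 → host 7 (new)  [load 9/11]
  2 → host 2  [load 9/11]
  2 → host 2  [load 11/11]
  7 → host 8 (new)  [load 7/11]
  7 → host 9 (new)  [load 7/11]
9 hosts opened.

9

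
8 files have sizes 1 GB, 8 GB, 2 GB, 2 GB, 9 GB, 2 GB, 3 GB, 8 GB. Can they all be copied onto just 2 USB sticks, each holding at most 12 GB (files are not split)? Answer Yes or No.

Total = 35 GB; ⌈35/12⌉ = 3.
At least 3 USB sticks are required, but only 2 are allowed.

No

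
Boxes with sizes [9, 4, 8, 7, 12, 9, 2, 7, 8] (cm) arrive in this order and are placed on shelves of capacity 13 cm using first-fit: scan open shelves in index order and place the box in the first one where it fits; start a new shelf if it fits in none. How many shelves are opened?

7

  9 → shelf 1 (new)  [load 9/13]
  4 → shelf 1  [load 13/13]
  8 → shelf 2 (new)  [load 8/13]
  7 → shelf 3 (new)  [load 7/13]
  12 → shelf 4 (new)  [load 12/13]
  9 → shelf 5 (new)  [load 9/13]
  2 → shelf 2  [load 10/13]
  7 → shelf 6 (new)  [load 7/13]
  8 → shelf 7 (new)  [load 8/13]
7 shelves opened.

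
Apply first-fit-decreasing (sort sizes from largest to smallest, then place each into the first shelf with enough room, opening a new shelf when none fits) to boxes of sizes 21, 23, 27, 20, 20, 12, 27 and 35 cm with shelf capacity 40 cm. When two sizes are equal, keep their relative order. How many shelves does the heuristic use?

6

Sorted descending: 35, 27, 27, 23, 21, 20, 20, 12.
  35 → shelf 1 (new)  [load 35/40]
  27 → shelf 2 (new)  [load 27/40]
  27 → shelf 3 (new)  [load 27/40]
  23 → shelf 4 (new)  [load 23/40]
  21 → shelf 5 (new)  [load 21/40]
  20 → shelf 6 (new)  [load 20/40]
  20 → shelf 6  [load 40/40]
  12 → shelf 2  [load 39/40]
6 shelves opened.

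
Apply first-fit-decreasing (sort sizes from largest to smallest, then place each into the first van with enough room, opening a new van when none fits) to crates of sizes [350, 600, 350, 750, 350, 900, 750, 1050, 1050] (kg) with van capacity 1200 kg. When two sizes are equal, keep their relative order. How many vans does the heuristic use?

6

Sorted descending: 1050, 1050, 900, 750, 750, 600, 350, 350, 350.
  1050 → van 1 (new)  [load 1050/1200]
  1050 → van 2 (new)  [load 1050/1200]
  900 → van 3 (new)  [load 900/1200]
  750 → van 4 (new)  [load 750/1200]
  750 → van 5 (new)  [load 750/1200]
  600 → van 6 (new)  [load 600/1200]
  350 → van 4  [load 1100/1200]
  350 → van 5  [load 1100/1200]
  350 → van 6  [load 950/1200]
6 vans opened.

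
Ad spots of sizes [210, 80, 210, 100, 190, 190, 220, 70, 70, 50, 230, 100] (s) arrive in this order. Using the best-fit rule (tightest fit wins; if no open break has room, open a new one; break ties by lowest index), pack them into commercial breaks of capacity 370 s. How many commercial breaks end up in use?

6

  210 → break 1 (new)  [load 210/370]
  80 → break 1  [load 290/370]
  210 → break 2 (new)  [load 210/370]
  100 → break 2  [load 310/370]
  190 → break 3 (new)  [load 190/370]
  190 → break 4 (new)  [load 190/370]
  220 → break 5 (new)  [load 220/370]
  70 → break 1  [load 360/370]
  70 → break 5  [load 290/370]
  50 → break 2  [load 360/370]
  230 → break 6 (new)  [load 230/370]
  100 → break 6  [load 330/370]
6 commercial breaks opened.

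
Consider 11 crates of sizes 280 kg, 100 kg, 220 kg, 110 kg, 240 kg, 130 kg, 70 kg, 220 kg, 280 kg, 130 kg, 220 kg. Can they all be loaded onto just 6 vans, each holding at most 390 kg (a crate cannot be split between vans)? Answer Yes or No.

A valid assignment using 6 vans:
  van 1: 280 + 110 = 390
  van 2: 280 + 100 = 380
  van 3: 240 + 130 = 370
  van 4: 220 + 130 = 350
  van 5: 220 + 70 = 290
  van 6: 220 = 220
Every load is within 390 kg, so 6 vans suffice.

Yes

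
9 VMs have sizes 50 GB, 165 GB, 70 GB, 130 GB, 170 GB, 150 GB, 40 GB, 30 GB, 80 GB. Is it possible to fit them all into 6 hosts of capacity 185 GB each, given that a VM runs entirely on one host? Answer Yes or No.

A valid assignment using 6 hosts:
  host 1: 170 = 170
  host 2: 165 = 165
  host 3: 150 + 30 = 180
  host 4: 130 + 50 = 180
  host 5: 80 + 70 = 150
  host 6: 40 = 40
Every load is within 185 GB, so 6 hosts suffice.

Yes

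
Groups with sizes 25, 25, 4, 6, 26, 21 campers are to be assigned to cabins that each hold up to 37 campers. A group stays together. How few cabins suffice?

4

Total = 26 + 25 + 25 + 21 + 6 + 4 = 107 campers.
Lower bound: ⌈107/37⌉ = 3 cabins.
Also, 4 groups each exceed 37/2 campers, and no two of those can share a cabin, so at least 4 cabins are needed.
A packing using 4 cabins:
  cabin 1: 26 + 6 + 4 = 36
  cabin 2: 25 = 25
  cabin 3: 25 = 25
  cabin 4: 21 = 21
This matches the lower bound, so 4 is optimal.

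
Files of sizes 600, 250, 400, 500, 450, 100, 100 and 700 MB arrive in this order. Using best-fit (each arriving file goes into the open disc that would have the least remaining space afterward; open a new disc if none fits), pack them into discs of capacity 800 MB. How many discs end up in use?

  600 → disc 1 (new)  [load 600/800]
  250 → disc 2 (new)  [load 250/800]
  400 → disc 2  [load 650/800]
  500 → disc 3 (new)  [load 500/800]
  450 → disc 4 (new)  [load 450/800]
  100 → disc 2  [load 750/800]
  100 → disc 1  [load 700/800]
  700 → disc 5 (new)  [load 700/800]
5 discs opened.

5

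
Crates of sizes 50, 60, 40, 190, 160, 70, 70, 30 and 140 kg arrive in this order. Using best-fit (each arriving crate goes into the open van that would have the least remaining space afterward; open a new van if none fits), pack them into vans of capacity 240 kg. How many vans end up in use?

4

  50 → van 1 (new)  [load 50/240]
  60 → van 1  [load 110/240]
  40 → van 1  [load 150/240]
  190 → van 2 (new)  [load 190/240]
  160 → van 3 (new)  [load 160/240]
  70 → van 3  [load 230/240]
  70 → van 1  [load 220/240]
  30 → van 2  [load 220/240]
  140 → van 4 (new)  [load 140/240]
4 vans opened.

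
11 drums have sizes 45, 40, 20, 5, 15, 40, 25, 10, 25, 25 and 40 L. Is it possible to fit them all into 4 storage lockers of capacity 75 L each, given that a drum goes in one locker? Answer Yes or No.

A valid assignment using 4 storage lockers:
  locker 1: 45 + 25 + 5 = 75
  locker 2: 40 + 25 + 10 = 75
  locker 3: 40 + 25 = 65
  locker 4: 40 + 20 + 15 = 75
Every load is within 75 L, so 4 storage lockers suffice.

Yes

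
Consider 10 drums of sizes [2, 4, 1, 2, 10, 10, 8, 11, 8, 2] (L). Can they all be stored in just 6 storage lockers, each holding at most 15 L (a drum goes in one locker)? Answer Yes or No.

A valid assignment using 5 storage lockers:
  locker 1: 11 + 4 = 15
  locker 2: 10 + 2 + 2 + 1 = 15
  locker 3: 10 + 2 = 12
  locker 4: 8 = 8
  locker 5: 8 = 8
That uses only 5 ≤ 6, so 6 storage lockers are enough.

Yes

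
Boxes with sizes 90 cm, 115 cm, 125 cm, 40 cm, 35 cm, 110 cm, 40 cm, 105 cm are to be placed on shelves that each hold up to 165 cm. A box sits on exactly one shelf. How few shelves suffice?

5

Total = 125 + 115 + 110 + 105 + 90 + 40 + 40 + 35 = 660 cm.
Lower bound: ⌈660/165⌉ = 4 shelves.
Also, 5 boxes each exceed 165/2 cm, and no two of those can share a shelf, so at least 5 shelves are needed.
A packing using 5 shelves:
  shelf 1: 125 + 40 = 165
  shelf 2: 115 + 40 = 155
  shelf 3: 110 + 35 = 145
  shelf 4: 105 = 105
  shelf 5: 90 = 90
This matches the lower bound, so 5 is optimal.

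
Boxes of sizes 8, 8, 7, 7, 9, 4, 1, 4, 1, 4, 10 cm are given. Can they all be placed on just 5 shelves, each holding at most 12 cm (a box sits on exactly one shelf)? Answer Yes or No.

No

Total = 63 cm; ⌈63/12⌉ = 6.
At least 6 shelves are required, but only 5 are allowed.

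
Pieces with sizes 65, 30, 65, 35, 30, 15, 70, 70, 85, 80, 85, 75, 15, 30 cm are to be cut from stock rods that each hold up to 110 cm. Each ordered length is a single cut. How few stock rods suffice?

8

Total = 85 + 85 + 80 + 75 + 70 + 70 + 65 + 65 + 35 + 30 + 30 + 30 + 15 + 15 = 750 cm.
Lower bound: ⌈750/110⌉ = 7 stock rods.
Also, 8 pieces each exceed 55 cm, and no two of those can share a stock rod, so at least 8 stock rods are needed.
A packing using 8 stock rods:
  stock rod 1: 85 + 15 = 100
  stock rod 2: 85 + 15 = 100
  stock rod 3: 80 + 30 = 110
  stock rod 4: 75 + 35 = 110
  stock rod 5: 70 + 30 = 100
  stock rod 6: 70 + 30 = 100
  stock rod 7: 65 = 65
  stock rod 8: 65 = 65
This matches the lower bound, so 8 is optimal.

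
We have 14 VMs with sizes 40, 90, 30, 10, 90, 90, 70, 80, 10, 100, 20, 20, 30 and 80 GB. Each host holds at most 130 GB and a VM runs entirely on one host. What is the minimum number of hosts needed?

7

Total = 100 + 90 + 90 + 90 + 80 + 80 + 70 + 40 + 30 + 30 + 20 + 20 + 10 + 10 = 760 GB.
Lower bound: ⌈760/130⌉ = 6 hosts.
Also, 7 VMs each exceed 65 GB, and no two of those can share a host, so at least 7 hosts are needed.
A packing using 7 hosts:
  host 1: 100 + 30 = 130
  host 2: 90 + 40 = 130
  host 3: 90 + 30 + 10 = 130
  host 4: 90 + 20 + 20 = 130
  host 5: 80 + 10 = 90
  host 6: 80 = 80
  host 7: 70 = 70
This matches the lower bound, so 7 is optimal.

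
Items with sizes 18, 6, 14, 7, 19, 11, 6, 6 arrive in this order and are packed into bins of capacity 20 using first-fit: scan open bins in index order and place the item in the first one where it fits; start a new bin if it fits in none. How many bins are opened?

  18 → bin 1 (new)  [load 18/20]
  6 → bin 2 (new)  [load 6/20]
  14 → bin 2  [load 20/20]
  7 → bin 3 (new)  [load 7/20]
  19 → bin 4 (new)  [load 19/20]
  11 → bin 3  [load 18/20]
  6 → bin 5 (new)  [load 6/20]
  6 → bin 5  [load 12/20]
5 bins opened.

5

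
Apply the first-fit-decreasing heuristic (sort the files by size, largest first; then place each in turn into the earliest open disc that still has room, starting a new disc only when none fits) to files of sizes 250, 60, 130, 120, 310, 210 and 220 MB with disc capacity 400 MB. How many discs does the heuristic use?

Sorted descending: 310, 250, 220, 210, 130, 120, 60.
  310 → disc 1 (new)  [load 310/400]
  250 → disc 2 (new)  [load 250/400]
  220 → disc 3 (new)  [load 220/400]
  210 → disc 4 (new)  [load 210/400]
  130 → disc 2  [load 380/400]
  120 → disc 3  [load 340/400]
  60 → disc 1  [load 370/400]
4 discs opened.

4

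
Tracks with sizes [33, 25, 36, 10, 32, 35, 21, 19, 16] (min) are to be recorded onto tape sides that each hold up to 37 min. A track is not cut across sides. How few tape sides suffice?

Total = 36 + 35 + 33 + 32 + 25 + 21 + 19 + 16 + 10 = 227 min.
Lower bound: ⌈227/37⌉ = 7 tape sides.
A packing using 7 tape sides:
  side 1: 36 = 36
  side 2: 35 = 35
  side 3: 33 = 33
  side 4: 32 = 32
  side 5: 25 + 10 = 35
  side 6: 21 + 16 = 37
  side 7: 19 = 19
This matches the lower bound, so 7 is optimal.

7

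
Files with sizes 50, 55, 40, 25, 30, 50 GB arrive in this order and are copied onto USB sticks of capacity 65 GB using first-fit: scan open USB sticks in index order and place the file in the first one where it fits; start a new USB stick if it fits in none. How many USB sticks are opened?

  50 → USB stick 1 (new)  [load 50/65]
  55 → USB stick 2 (new)  [load 55/65]
  40 → USB stick 3 (new)  [load 40/65]
  25 → USB stick 3  [load 65/65]
  30 → USB stick 4 (new)  [load 30/65]
  50 → USB stick 5 (new)  [load 50/65]
5 USB sticks opened.

5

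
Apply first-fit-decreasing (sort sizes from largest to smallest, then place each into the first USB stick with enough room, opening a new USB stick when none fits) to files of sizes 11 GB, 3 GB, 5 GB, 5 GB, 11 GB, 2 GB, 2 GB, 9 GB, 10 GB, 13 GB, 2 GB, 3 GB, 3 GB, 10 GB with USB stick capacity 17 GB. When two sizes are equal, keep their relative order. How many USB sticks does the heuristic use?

6

Sorted descending: 13, 11, 11, 10, 10, 9, 5, 5, 3, 3, 3, 2, 2, 2.
  13 → USB stick 1 (new)  [load 13/17]
  11 → USB stick 2 (new)  [load 11/17]
  11 → USB stick 3 (new)  [load 11/17]
  10 → USB stick 4 (new)  [load 10/17]
  10 → USB stick 5 (new)  [load 10/17]
  9 → USB stick 6 (new)  [load 9/17]
  5 → USB stick 2  [load 16/17]
  5 → USB stick 3  [load 16/17]
  3 → USB stick 1  [load 16/17]
  3 → USB stick 4  [load 13/17]
  3 → USB stick 4  [load 16/17]
  2 → USB stick 5  [load 12/17]
  2 → USB stick 5  [load 14/17]
  2 → USB stick 5  [load 16/17]
6 USB sticks opened.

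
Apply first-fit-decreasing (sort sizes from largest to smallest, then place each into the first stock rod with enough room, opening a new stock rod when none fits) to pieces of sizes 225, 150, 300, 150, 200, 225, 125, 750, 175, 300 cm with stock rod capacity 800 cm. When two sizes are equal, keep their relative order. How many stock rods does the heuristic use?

4

Sorted descending: 750, 300, 300, 225, 225, 200, 175, 150, 150, 125.
  750 → stock rod 1 (new)  [load 750/800]
  300 → stock rod 2 (new)  [load 300/800]
  300 → stock rod 2  [load 600/800]
  225 → stock rod 3 (new)  [load 225/800]
  225 → stock rod 3  [load 450/800]
  200 → stock rod 2  [load 800/800]
  175 → stock rod 3  [load 625/800]
  150 → stock rod 3  [load 775/800]
  150 → stock rod 4 (new)  [load 150/800]
  125 → stock rod 4  [load 275/800]
4 stock rods opened.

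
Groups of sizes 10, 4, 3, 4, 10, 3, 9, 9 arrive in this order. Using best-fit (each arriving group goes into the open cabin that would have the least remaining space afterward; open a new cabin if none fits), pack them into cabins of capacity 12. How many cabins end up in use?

5

  10 → cabin 1 (new)  [load 10/12]
  4 → cabin 2 (new)  [load 4/12]
  3 → cabin 2  [load 7/12]
  4 → cabin 2  [load 11/12]
  10 → cabin 3 (new)  [load 10/12]
  3 → cabin 4 (new)  [load 3/12]
  9 → cabin 4  [load 12/12]
  9 → cabin 5 (new)  [load 9/12]
5 cabins opened.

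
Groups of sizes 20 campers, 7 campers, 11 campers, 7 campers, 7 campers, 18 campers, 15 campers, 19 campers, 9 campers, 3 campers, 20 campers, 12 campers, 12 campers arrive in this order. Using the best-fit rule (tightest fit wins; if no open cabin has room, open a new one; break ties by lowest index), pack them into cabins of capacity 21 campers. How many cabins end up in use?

9

  20 → cabin 1 (new)  [load 20/21]
  7 → cabin 2 (new)  [load 7/21]
  11 → cabin 2  [load 18/21]
  7 → cabin 3 (new)  [load 7/21]
  7 → cabin 3  [load 14/21]
  18 → cabin 4 (new)  [load 18/21]
  15 → cabin 5 (new)  [load 15/21]
  19 → cabin 6 (new)  [load 19/21]
  9 → cabin 7 (new)  [load 9/21]
  3 → cabin 2  [load 21/21]
  20 → cabin 8 (new)  [load 20/21]
  12 → cabin 7  [load 21/21]
  12 → cabin 9 (new)  [load 12/21]
9 cabins opened.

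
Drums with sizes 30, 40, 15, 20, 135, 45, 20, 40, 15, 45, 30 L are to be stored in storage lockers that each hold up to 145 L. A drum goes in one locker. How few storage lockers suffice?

4

Total = 135 + 45 + 45 + 40 + 40 + 30 + 30 + 20 + 20 + 15 + 15 = 435 L.
Lower bound: ⌈435/145⌉ = 3 storage lockers.
A packing using 4 storage lockers:
  locker 1: 135 = 135
  locker 2: 45 + 45 + 40 + 15 = 145
  locker 3: 40 + 30 + 30 + 20 + 20 = 140
  locker 4: 15 = 15
No arrangement into 3 storage lockers stays within capacity, so 4 is optimal.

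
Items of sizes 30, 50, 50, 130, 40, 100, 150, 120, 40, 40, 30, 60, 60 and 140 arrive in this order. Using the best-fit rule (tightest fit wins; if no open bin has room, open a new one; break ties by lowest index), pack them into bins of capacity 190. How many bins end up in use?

  30 → bin 1 (new)  [load 30/190]
  50 → bin 1  [load 80/190]
  50 → bin 1  [load 130/190]
  130 → bin 2 (new)  [load 130/190]
  40 → bin 1  [load 170/190]
  100 → bin 3 (new)  [load 100/190]
  150 → bin 4 (new)  [load 150/190]
  120 → bin 5 (new)  [load 120/190]
  40 → bin 4  [load 190/190]
  40 → bin 2  [load 170/190]
  30 → bin 5  [load 150/190]
  60 → bin 3  [load 160/190]
  60 → bin 6 (new)  [load 60/190]
  140 → bin 7 (new)  [load 140/190]
7 bins opened.

7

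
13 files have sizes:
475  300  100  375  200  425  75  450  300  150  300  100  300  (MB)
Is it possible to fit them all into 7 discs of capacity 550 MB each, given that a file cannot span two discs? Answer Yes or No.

Total = 3550 MB; ⌈3550/550⌉ = 7.
8 files each exceed half the capacity and cannot share a disc, forcing at least 8 discs.
At least 8 discs are required, but only 7 are allowed.

No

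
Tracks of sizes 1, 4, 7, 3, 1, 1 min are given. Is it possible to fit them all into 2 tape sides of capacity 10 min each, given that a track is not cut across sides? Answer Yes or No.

A valid assignment using 2 tape sides:
  side 1: 7 + 3 = 10
  side 2: 4 + 1 + 1 + 1 = 7
Every load is within 10 min, so 2 tape sides suffice.

Yes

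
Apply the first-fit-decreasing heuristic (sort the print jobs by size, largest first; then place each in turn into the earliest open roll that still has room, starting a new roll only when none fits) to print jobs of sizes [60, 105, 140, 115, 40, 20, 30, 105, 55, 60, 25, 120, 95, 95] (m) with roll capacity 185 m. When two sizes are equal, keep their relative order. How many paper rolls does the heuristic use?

7

Sorted descending: 140, 120, 115, 105, 105, 95, 95, 60, 60, 55, 40, 30, 25, 20.
  140 → roll 1 (new)  [load 140/185]
  120 → roll 2 (new)  [load 120/185]
  115 → roll 3 (new)  [load 115/185]
  105 → roll 4 (new)  [load 105/185]
  105 → roll 5 (new)  [load 105/185]
  95 → roll 6 (new)  [load 95/185]
  95 → roll 7 (new)  [load 95/185]
  60 → roll 2  [load 180/185]
  60 → roll 3  [load 175/185]
  55 → roll 4  [load 160/185]
  40 → roll 1  [load 180/185]
  30 → roll 5  [load 135/185]
  25 → roll 4  [load 185/185]
  20 → roll 5  [load 155/185]
7 paper rolls opened.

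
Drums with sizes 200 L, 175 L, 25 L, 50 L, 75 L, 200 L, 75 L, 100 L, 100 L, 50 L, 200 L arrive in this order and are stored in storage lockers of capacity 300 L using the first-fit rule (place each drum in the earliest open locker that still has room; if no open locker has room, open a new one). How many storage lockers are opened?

  200 → locker 1 (new)  [load 200/300]
  175 → locker 2 (new)  [load 175/300]
  25 → locker 1  [load 225/300]
  50 → locker 1  [load 275/300]
  75 → locker 2  [load 250/300]
  200 → locker 3 (new)  [load 200/300]
  75 → locker 3  [load 275/300]
  100 → locker 4 (new)  [load 100/300]
  100 → locker 4  [load 200/300]
  50 → locker 2  [load 300/300]
  200 → locker 5 (new)  [load 200/300]
5 storage lockers opened.

5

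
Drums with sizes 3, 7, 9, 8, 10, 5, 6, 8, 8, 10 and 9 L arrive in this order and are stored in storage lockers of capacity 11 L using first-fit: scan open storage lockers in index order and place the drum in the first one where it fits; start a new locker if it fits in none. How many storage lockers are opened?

  3 → locker 1 (new)  [load 3/11]
  7 → locker 1  [load 10/11]
  9 → locker 2 (new)  [load 9/11]
  8 → locker 3 (new)  [load 8/11]
  10 → locker 4 (new)  [load 10/11]
  5 → locker 5 (new)  [load 5/11]
  6 → locker 5  [load 11/11]
  8 → locker 6 (new)  [load 8/11]
  8 → locker 7 (new)  [load 8/11]
  10 → locker 8 (new)  [load 10/11]
  9 → locker 9 (new)  [load 9/11]
9 storage lockers opened.

9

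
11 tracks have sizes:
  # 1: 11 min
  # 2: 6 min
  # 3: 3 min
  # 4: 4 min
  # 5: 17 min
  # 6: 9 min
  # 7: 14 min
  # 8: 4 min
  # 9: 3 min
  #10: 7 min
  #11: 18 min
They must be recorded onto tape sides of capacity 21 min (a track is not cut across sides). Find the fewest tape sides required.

Total = 18 + 17 + 14 + 11 + 9 + 7 + 6 + 4 + 4 + 3 + 3 = 96 min.
Lower bound: ⌈96/21⌉ = 5 tape sides.
A packing using 5 tape sides:
  side 1: 18 + 3 = 21
  side 2: 17 + 4 = 21
  side 3: 14 + 7 = 21
  side 4: 11 + 9 = 20
  side 5: 6 + 4 + 3 = 13
This matches the lower bound, so 5 is optimal.

5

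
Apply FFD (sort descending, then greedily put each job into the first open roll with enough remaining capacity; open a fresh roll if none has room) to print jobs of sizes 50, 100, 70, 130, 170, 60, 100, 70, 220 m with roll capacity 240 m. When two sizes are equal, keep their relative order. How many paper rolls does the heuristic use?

5

Sorted descending: 220, 170, 130, 100, 100, 70, 70, 60, 50.
  220 → roll 1 (new)  [load 220/240]
  170 → roll 2 (new)  [load 170/240]
  130 → roll 3 (new)  [load 130/240]
  100 → roll 3  [load 230/240]
  100 → roll 4 (new)  [load 100/240]
  70 → roll 2  [load 240/240]
  70 → roll 4  [load 170/240]
  60 → roll 4  [load 230/240]
  50 → roll 5 (new)  [load 50/240]
5 paper rolls opened.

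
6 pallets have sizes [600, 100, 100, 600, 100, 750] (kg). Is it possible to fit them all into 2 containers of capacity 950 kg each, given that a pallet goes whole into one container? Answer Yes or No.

Total = 2250 kg; ⌈2250/950⌉ = 3.
At least 3 containers are required, but only 2 are allowed.

No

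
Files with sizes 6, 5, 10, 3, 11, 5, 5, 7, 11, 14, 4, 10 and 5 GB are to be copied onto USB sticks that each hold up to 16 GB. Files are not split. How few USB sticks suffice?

Total = 14 + 11 + 11 + 10 + 10 + 7 + 6 + 5 + 5 + 5 + 5 + 4 + 3 = 96 GB.
Lower bound: ⌈96/16⌉ = 6 USB sticks.
A packing using 7 USB sticks:
  USB stick 1: 14 = 14
  USB stick 2: 11 + 5 = 16
  USB stick 3: 11 + 5 = 16
  USB stick 4: 10 + 6 = 16
  USB stick 5: 10 + 5 = 15
  USB stick 6: 7 + 5 + 4 = 16
  USB stick 7: 3 = 3
No arrangement into 6 USB sticks stays within capacity, so 7 is optimal.

7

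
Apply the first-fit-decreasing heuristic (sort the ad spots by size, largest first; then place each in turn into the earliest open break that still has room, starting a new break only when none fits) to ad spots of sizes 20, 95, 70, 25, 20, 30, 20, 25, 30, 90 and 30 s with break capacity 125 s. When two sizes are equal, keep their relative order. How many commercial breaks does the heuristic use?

4

Sorted descending: 95, 90, 70, 30, 30, 30, 25, 25, 20, 20, 20.
  95 → break 1 (new)  [load 95/125]
  90 → break 2 (new)  [load 90/125]
  70 → break 3 (new)  [load 70/125]
  30 → break 1  [load 125/125]
  30 → break 2  [load 120/125]
  30 → break 3  [load 100/125]
  25 → break 3  [load 125/125]
  25 → break 4 (new)  [load 25/125]
  20 → break 4  [load 45/125]
  20 → break 4  [load 65/125]
  20 → break 4  [load 85/125]
4 commercial breaks opened.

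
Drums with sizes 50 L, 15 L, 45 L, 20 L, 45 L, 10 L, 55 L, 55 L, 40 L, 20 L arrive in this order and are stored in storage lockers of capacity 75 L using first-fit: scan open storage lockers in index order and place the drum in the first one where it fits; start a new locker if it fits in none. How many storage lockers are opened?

  50 → locker 1 (new)  [load 50/75]
  15 → locker 1  [load 65/75]
  45 → locker 2 (new)  [load 45/75]
  20 → locker 2  [load 65/75]
  45 → locker 3 (new)  [load 45/75]
  10 → locker 1  [load 75/75]
  55 → locker 4 (new)  [load 55/75]
  55 → locker 5 (new)  [load 55/75]
  40 → locker 6 (new)  [load 40/75]
  20 → locker 3  [load 65/75]
6 storage lockers opened.

6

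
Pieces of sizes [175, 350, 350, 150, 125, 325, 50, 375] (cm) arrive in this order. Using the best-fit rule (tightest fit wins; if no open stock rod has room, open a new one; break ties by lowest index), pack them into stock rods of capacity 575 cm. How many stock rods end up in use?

4

  175 → stock rod 1 (new)  [load 175/575]
  350 → stock rod 1  [load 525/575]
  350 → stock rod 2 (new)  [load 350/575]
  150 → stock rod 2  [load 500/575]
  125 → stock rod 3 (new)  [load 125/575]
  325 → stock rod 3  [load 450/575]
  50 → stock rod 1  [load 575/575]
  375 → stock rod 4 (new)  [load 375/575]
4 stock rods opened.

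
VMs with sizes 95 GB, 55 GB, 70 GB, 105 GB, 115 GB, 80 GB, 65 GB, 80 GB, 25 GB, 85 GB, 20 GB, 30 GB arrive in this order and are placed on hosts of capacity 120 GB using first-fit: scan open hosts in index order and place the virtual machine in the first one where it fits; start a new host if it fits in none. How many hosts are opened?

8

  95 → host 1 (new)  [load 95/120]
  55 → host 2 (new)  [load 55/120]
  70 → host 3 (new)  [load 70/120]
  105 → host 4 (new)  [load 105/120]
  115 → host 5 (new)  [load 115/120]
  80 → host 6 (new)  [load 80/120]
  65 → host 2  [load 120/120]
  80 → host 7 (new)  [load 80/120]
  25 → host 1  [load 120/120]
  85 → host 8 (new)  [load 85/120]
  20 → host 3  [load 90/120]
  30 → host 3  [load 120/120]
8 hosts opened.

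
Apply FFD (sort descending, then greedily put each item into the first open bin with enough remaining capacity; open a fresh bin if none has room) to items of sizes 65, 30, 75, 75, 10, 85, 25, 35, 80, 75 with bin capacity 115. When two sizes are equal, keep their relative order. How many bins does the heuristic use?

Sorted descending: 85, 80, 75, 75, 75, 65, 35, 30, 25, 10.
  85 → bin 1 (new)  [load 85/115]
  80 → bin 2 (new)  [load 80/115]
  75 → bin 3 (new)  [load 75/115]
  75 → bin 4 (new)  [load 75/115]
  75 → bin 5 (new)  [load 75/115]
  65 → bin 6 (new)  [load 65/115]
  35 → bin 2  [load 115/115]
  30 → bin 1  [load 115/115]
  25 → bin 3  [load 100/115]
  10 → bin 3  [load 110/115]
6 bins opened.

6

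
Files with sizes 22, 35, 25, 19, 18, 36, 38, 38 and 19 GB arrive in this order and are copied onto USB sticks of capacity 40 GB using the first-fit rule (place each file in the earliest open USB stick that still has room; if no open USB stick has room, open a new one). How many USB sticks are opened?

7

  22 → USB stick 1 (new)  [load 22/40]
  35 → USB stick 2 (new)  [load 35/40]
  25 → USB stick 3 (new)  [load 25/40]
  19 → USB stick 4 (new)  [load 19/40]
  18 → USB stick 1  [load 40/40]
  36 → USB stick 5 (new)  [load 36/40]
  38 → USB stick 6 (new)  [load 38/40]
  38 → USB stick 7 (new)  [load 38/40]
  19 → USB stick 4  [load 38/40]
7 USB sticks opened.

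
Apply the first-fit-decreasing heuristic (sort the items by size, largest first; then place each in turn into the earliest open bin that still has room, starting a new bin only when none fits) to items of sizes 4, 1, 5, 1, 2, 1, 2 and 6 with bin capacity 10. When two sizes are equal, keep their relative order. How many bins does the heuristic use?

3

Sorted descending: 6, 5, 4, 2, 2, 1, 1, 1.
  6 → bin 1 (new)  [load 6/10]
  5 → bin 2 (new)  [load 5/10]
  4 → bin 1  [load 10/10]
  2 → bin 2  [load 7/10]
  2 → bin 2  [load 9/10]
  1 → bin 2  [load 10/10]
  1 → bin 3 (new)  [load 1/10]
  1 → bin 3  [load 2/10]
3 bins opened.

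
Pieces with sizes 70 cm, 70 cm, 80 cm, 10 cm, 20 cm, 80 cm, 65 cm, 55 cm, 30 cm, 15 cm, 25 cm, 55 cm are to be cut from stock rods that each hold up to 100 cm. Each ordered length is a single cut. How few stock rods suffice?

Total = 80 + 80 + 70 + 70 + 65 + 55 + 55 + 30 + 25 + 20 + 15 + 10 = 575 cm.
Lower bound: ⌈575/100⌉ = 6 stock rods.
Also, 7 pieces each exceed 50 cm, and no two of those can share a stock rod, so at least 7 stock rods are needed.
A packing using 7 stock rods:
  stock rod 1: 80 + 20 = 100
  stock rod 2: 80 + 15 = 95
  stock rod 3: 70 + 30 = 100
  stock rod 4: 70 + 25 = 95
  stock rod 5: 65 + 10 = 75
  stock rod 6: 55 = 55
  stock rod 7: 55 = 55
This matches the lower bound, so 7 is optimal.

7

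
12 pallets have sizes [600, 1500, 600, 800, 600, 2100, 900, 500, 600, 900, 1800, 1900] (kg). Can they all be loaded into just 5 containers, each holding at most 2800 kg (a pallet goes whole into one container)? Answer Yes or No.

A valid assignment using 5 containers:
  container 1: 2100 + 600 = 2700
  container 2: 1900 + 900 = 2800
  container 3: 1800 + 900 = 2700
  container 4: 1500 + 800 + 500 = 2800
  container 5: 600 + 600 + 600 = 1800
Every load is within 2800 kg, so 5 containers suffice.

Yes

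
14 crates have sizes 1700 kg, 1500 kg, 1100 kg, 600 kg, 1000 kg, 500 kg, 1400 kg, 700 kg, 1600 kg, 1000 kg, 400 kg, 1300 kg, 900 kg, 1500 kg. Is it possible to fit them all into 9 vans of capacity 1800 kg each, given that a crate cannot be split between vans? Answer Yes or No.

Total = 15200 kg; ⌈15200/1800⌉ = 9.
The bound of 9 does not rule out 9, but exhaustive search shows no assignment into 9 vans of capacity 1800 kg exists — the minimum is 10.

No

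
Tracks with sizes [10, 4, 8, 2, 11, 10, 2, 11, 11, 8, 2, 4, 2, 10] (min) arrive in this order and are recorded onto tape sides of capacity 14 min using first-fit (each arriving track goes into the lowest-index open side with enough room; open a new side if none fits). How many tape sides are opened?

8

  10 → side 1 (new)  [load 10/14]
  4 → side 1  [load 14/14]
  8 → side 2 (new)  [load 8/14]
  2 → side 2  [load 10/14]
  11 → side 3 (new)  [load 11/14]
  10 → side 4 (new)  [load 10/14]
  2 → side 2  [load 12/14]
  11 → side 5 (new)  [load 11/14]
  11 → side 6 (new)  [load 11/14]
  8 → side 7 (new)  [load 8/14]
  2 → side 2  [load 14/14]
  4 → side 4  [load 14/14]
  2 → side 3  [load 13/14]
  10 → side 8 (new)  [load 10/14]
8 tape sides opened.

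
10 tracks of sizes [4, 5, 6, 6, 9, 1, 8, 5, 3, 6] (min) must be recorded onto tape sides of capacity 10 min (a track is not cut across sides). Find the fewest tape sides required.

6

Total = 9 + 8 + 6 + 6 + 6 + 5 + 5 + 4 + 3 + 1 = 53 min.
Lower bound: ⌈53/10⌉ = 6 tape sides.
A packing using 6 tape sides:
  side 1: 9 + 1 = 10
  side 2: 8 = 8
  side 3: 6 + 4 = 10
  side 4: 6 + 3 = 9
  side 5: 6 = 6
  side 6: 5 + 5 = 10
This matches the lower bound, so 6 is optimal.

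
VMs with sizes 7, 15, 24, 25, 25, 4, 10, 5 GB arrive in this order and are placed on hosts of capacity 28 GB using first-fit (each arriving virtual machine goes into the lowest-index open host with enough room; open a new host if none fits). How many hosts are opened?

  7 → host 1 (new)  [load 7/28]
  15 → host 1  [load 22/28]
  24 → host 2 (new)  [load 24/28]
  25 → host 3 (new)  [load 25/28]
  25 → host 4 (new)  [load 25/28]
  4 → host 1  [load 26/28]
  10 → host 5 (new)  [load 10/28]
  5 → host 5  [load 15/28]
5 hosts opened.

5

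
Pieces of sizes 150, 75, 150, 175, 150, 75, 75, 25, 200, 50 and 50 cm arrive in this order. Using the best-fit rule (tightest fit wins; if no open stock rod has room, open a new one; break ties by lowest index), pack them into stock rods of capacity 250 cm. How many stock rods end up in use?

  150 → stock rod 1 (new)  [load 150/250]
  75 → stock rod 1  [load 225/250]
  150 → stock rod 2 (new)  [load 150/250]
  175 → stock rod 3 (new)  [load 175/250]
  150 → stock rod 4 (new)  [load 150/250]
  75 → stock rod 3  [load 250/250]
  75 → stock rod 2  [load 225/250]
  25 → stock rod 1  [load 250/250]
  200 → stock rod 5 (new)  [load 200/250]
  50 → stock rod 5  [load 250/250]
  50 → stock rod 4  [load 200/250]
5 stock rods opened.

5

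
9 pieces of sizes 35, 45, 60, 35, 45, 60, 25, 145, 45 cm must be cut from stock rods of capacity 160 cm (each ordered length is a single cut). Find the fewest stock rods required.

4

Total = 145 + 60 + 60 + 45 + 45 + 45 + 35 + 35 + 25 = 495 cm.
Lower bound: ⌈495/160⌉ = 4 stock rods.
A packing using 4 stock rods:
  stock rod 1: 145 = 145
  stock rod 2: 60 + 60 + 35 = 155
  stock rod 3: 45 + 45 + 45 + 25 = 160
  stock rod 4: 35 = 35
This matches the lower bound, so 4 is optimal.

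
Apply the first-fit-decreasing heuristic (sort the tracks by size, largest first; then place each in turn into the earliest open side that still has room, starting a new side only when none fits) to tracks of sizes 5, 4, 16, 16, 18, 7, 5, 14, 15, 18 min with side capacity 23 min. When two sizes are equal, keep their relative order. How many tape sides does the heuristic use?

6

Sorted descending: 18, 18, 16, 16, 15, 14, 7, 5, 5, 4.
  18 → side 1 (new)  [load 18/23]
  18 → side 2 (new)  [load 18/23]
  16 → side 3 (new)  [load 16/23]
  16 → side 4 (new)  [load 16/23]
  15 → side 5 (new)  [load 15/23]
  14 → side 6 (new)  [load 14/23]
  7 → side 3  [load 23/23]
  5 → side 1  [load 23/23]
  5 → side 2  [load 23/23]
  4 → side 4  [load 20/23]
6 tape sides opened.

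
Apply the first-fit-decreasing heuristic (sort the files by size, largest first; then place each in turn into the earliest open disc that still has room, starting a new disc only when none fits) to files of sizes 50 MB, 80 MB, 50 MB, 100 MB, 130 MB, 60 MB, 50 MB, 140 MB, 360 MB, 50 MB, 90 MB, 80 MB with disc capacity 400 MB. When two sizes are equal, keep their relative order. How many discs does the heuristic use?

Sorted descending: 360, 140, 130, 100, 90, 80, 80, 60, 50, 50, 50, 50.
  360 → disc 1 (new)  [load 360/400]
  140 → disc 2 (new)  [load 140/400]
  130 → disc 2  [load 270/400]
  100 → disc 2  [load 370/400]
  90 → disc 3 (new)  [load 90/400]
  80 → disc 3  [load 170/400]
  80 → disc 3  [load 250/400]
  60 → disc 3  [load 310/400]
  50 → disc 3  [load 360/400]
  50 → disc 4 (new)  [load 50/400]
  50 → disc 4  [load 100/400]
  50 → disc 4  [load 150/400]
4 discs opened.

4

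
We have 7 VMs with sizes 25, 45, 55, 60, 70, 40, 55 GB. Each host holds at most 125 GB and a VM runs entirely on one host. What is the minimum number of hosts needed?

Total = 70 + 60 + 55 + 55 + 45 + 40 + 25 = 350 GB.
Lower bound: ⌈350/125⌉ = 3 hosts.
A packing using 3 hosts:
  host 1: 70 + 55 = 125
  host 2: 60 + 55 = 115
  host 3: 45 + 40 + 25 = 110
This matches the lower bound, so 3 is optimal.

3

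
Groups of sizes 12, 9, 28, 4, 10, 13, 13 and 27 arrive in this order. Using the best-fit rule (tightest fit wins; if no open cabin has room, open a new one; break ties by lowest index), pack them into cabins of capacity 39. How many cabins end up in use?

4

  12 → cabin 1 (new)  [load 12/39]
  9 → cabin 1  [load 21/39]
  28 → cabin 2 (new)  [load 28/39]
  4 → cabin 2  [load 32/39]
  10 → cabin 1  [load 31/39]
  13 → cabin 3 (new)  [load 13/39]
  13 → cabin 3  [load 26/39]
  27 → cabin 4 (new)  [load 27/39]
4 cabins opened.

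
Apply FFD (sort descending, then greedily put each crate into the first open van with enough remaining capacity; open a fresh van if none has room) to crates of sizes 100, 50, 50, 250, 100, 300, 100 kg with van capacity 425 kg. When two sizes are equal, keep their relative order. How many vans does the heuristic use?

Sorted descending: 300, 250, 100, 100, 100, 50, 50.
  300 → van 1 (new)  [load 300/425]
  250 → van 2 (new)  [load 250/425]
  100 → van 1  [load 400/425]
  100 → van 2  [load 350/425]
  100 → van 3 (new)  [load 100/425]
  50 → van 2  [load 400/425]
  50 → van 3  [load 150/425]
3 vans opened.

3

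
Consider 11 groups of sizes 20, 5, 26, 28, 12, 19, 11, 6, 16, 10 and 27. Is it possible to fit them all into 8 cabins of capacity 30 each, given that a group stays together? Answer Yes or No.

Yes

A valid assignment using 7 cabins:
  cabin 1: 28 = 28
  cabin 2: 27 = 27
  cabin 3: 26 = 26
  cabin 4: 20 + 10 = 30
  cabin 5: 19 + 11 = 30
  cabin 6: 16 + 12 = 28
  cabin 7: 6 + 5 = 11
That uses only 7 ≤ 8, so 8 cabins are enough.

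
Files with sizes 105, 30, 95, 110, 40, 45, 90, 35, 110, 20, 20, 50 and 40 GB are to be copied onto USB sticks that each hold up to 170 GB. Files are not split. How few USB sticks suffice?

5

Total = 110 + 110 + 105 + 95 + 90 + 50 + 45 + 40 + 40 + 35 + 30 + 20 + 20 = 790 GB.
Lower bound: ⌈790/170⌉ = 5 USB sticks.
A packing using 5 USB sticks:
  USB stick 1: 110 + 50 = 160
  USB stick 2: 110 + 45 = 155
  USB stick 3: 105 + 40 + 20 = 165
  USB stick 4: 95 + 40 + 35 = 170
  USB stick 5: 90 + 30 + 20 = 140
This matches the lower bound, so 5 is optimal.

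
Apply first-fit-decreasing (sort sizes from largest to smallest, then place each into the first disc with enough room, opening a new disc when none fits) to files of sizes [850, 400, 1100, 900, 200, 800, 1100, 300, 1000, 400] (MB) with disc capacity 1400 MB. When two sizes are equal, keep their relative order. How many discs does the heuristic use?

6

Sorted descending: 1100, 1100, 1000, 900, 850, 800, 400, 400, 300, 200.
  1100 → disc 1 (new)  [load 1100/1400]
  1100 → disc 2 (new)  [load 1100/1400]
  1000 → disc 3 (new)  [load 1000/1400]
  900 → disc 4 (new)  [load 900/1400]
  850 → disc 5 (new)  [load 850/1400]
  800 → disc 6 (new)  [load 800/1400]
  400 → disc 3  [load 1400/1400]
  400 → disc 4  [load 1300/1400]
  300 → disc 1  [load 1400/1400]
  200 → disc 2  [load 1300/1400]
6 discs opened.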